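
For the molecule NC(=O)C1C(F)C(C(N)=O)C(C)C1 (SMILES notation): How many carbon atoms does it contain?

Count every carbon token in the SMILES (each C, including those in ring-closure positions and inside branches).
Carbon count: 8.

8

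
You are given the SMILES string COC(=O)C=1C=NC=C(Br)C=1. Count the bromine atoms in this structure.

1

Scan the SMILES for Br atoms (remember two-letter symbols like Cl and Br are single atoms).
Bromine count: 1.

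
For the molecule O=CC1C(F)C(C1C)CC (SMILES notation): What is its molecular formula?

C8H13FO

Walk through each heavy atom and fill implicit hydrogens from standard valence (C 4, N 3, O 2, S 2, halogen 1):
  atom 1: O, bond orders sum to 2 (valence 2) → 0 H
  atom 2: C, bond orders sum to 3 (valence 4) → 1 H
  atom 3: C, bond orders sum to 3 (valence 4) → 1 H
  atom 4: C, bond orders sum to 3 (valence 4) → 1 H
  atom 5: F (halogen, monovalent) → 0 H
  atom 6: C, bond orders sum to 3 (valence 4) → 1 H
  atom 7: C, bond orders sum to 3 (valence 4) → 1 H
  atom 8: C, bond orders sum to 1 (valence 4) → 3 H
  atom 9: C, bond orders sum to 2 (valence 4) → 2 H
  atom 10: C, bond orders sum to 1 (valence 4) → 3 H
Totals → C:8, H:13, F:1, O:1.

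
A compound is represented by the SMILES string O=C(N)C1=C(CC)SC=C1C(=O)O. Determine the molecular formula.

Walk through each heavy atom and fill implicit hydrogens from standard valence (C 4, N 3, O 2, S 2, halogen 1):
  atom 1: O, bond orders sum to 2 (valence 2) → 0 H
  atom 2: C, bond orders sum to 4 (valence 4) → 0 H
  atom 3: N, bond orders sum to 1 (valence 3) → 2 H
  atom 4: C, bond orders sum to 4 (valence 4) → 0 H
  atom 5: C, bond orders sum to 4 (valence 4) → 0 H
  atom 6: C, bond orders sum to 2 (valence 4) → 2 H
  atom 7: C, bond orders sum to 1 (valence 4) → 3 H
  atom 8: S, bond orders sum to 2 (valence 2) → 0 H
  atom 9: C, bond orders sum to 3 (valence 4) → 1 H
  atom 10: C, bond orders sum to 4 (valence 4) → 0 H
  atom 11: C, bond orders sum to 4 (valence 4) → 0 H
  atom 12: O, bond orders sum to 2 (valence 2) → 0 H
  atom 13: O, bond orders sum to 1 (valence 2) → 1 H
Totals → C:8, H:9, N:1, O:3, S:1.
In Hill order: C8H9NO3S.

C8H9NO3S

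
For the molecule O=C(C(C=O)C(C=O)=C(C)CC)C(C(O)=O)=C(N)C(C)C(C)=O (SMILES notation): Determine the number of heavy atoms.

Every atom symbol written in the SMILES (organic subset) is one heavy atom; implicit H are not written.
Heavy atoms by element → C:16, N:1, O:6.
Total: 23.

23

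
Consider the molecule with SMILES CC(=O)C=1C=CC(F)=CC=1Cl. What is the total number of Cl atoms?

1

Scan the SMILES for Cl atoms (remember two-letter symbols like Cl and Br are single atoms).
Chlorine count: 1.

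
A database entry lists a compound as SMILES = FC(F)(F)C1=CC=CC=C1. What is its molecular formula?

Walk through each heavy atom and fill implicit hydrogens from standard valence (C 4, N 3, O 2, S 2, halogen 1):
  atom 1: F (halogen, monovalent) → 0 H
  atom 2: C, bond orders sum to 4 (valence 4) → 0 H
  atom 3: F (halogen, monovalent) → 0 H
  atom 4: F (halogen, monovalent) → 0 H
  atom 5: C, bond orders sum to 4 (valence 4) → 0 H
  atom 6: C, bond orders sum to 3 (valence 4) → 1 H
  atom 7: C, bond orders sum to 3 (valence 4) → 1 H
  atom 8: C, bond orders sum to 3 (valence 4) → 1 H
  atom 9: C, bond orders sum to 3 (valence 4) → 1 H
  atom 10: C, bond orders sum to 3 (valence 4) → 1 H
Totals → C:7, H:5, F:3.

C7H5F3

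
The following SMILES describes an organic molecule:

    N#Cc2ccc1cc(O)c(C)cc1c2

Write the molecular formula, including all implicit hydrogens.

C12H9NO

Walk through each heavy atom and fill implicit hydrogens from standard valence (C 4, N 3, O 2, S 2, halogen 1); for lowercase aromatic atoms, an aromatic c carries 1 H when it has two neighbours and 0 H with three, and aromatic n carries 0 H:
  atom 1: N, bond orders sum to 3 (valence 3) → 0 H
  atom 2: C, bond orders sum to 4 (valence 4) → 0 H
  atom 3: aromatic c, 3 neighbours → 0 H
  atom 4: aromatic c, 2 neighbours → 1 H
  atom 5: aromatic c, 2 neighbours → 1 H
  atom 6: aromatic c, 3 neighbours → 0 H
  atom 7: aromatic c, 2 neighbours → 1 H
  atom 8: aromatic c, 3 neighbours → 0 H
  atom 9: O, bond orders sum to 1 (valence 2) → 1 H
  atom 10: aromatic c, 3 neighbours → 0 H
  atom 11: C, bond orders sum to 1 (valence 4) → 3 H
  atom 12: aromatic c, 2 neighbours → 1 H
  atom 13: aromatic c, 3 neighbours → 0 H
  atom 14: aromatic c, 2 neighbours → 1 H
Totals → C:12, H:9, N:1, O:1.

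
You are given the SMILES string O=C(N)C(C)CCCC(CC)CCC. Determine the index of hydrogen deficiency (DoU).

1

Molecular formula: C12H25NO.
DoU = (2C + 2 + N − H − X) / 2, where X is the halogen count and O/S are ignored.
    = (2·12 + 2 + 1 − 25 − 0) / 2 = 2 / 2 = 1.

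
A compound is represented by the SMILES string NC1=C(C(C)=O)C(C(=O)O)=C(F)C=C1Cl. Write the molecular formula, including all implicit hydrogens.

Walk through each heavy atom and fill implicit hydrogens from standard valence (C 4, N 3, O 2, S 2, halogen 1):
  atom 1: N, bond orders sum to 1 (valence 3) → 2 H
  atom 2: C, bond orders sum to 4 (valence 4) → 0 H
  atom 3: C, bond orders sum to 4 (valence 4) → 0 H
  atom 4: C, bond orders sum to 4 (valence 4) → 0 H
  atom 5: C, bond orders sum to 1 (valence 4) → 3 H
  atom 6: O, bond orders sum to 2 (valence 2) → 0 H
  atom 7: C, bond orders sum to 4 (valence 4) → 0 H
  atom 8: C, bond orders sum to 4 (valence 4) → 0 H
  atom 9: O, bond orders sum to 2 (valence 2) → 0 H
  atom 10: O, bond orders sum to 1 (valence 2) → 1 H
  atom 11: C, bond orders sum to 4 (valence 4) → 0 H
  atom 12: F (halogen, monovalent) → 0 H
  atom 13: C, bond orders sum to 3 (valence 4) → 1 H
  atom 14: C, bond orders sum to 4 (valence 4) → 0 H
  atom 15: Cl (halogen, monovalent) → 0 H
Totals → C:9, H:7, Cl:1, F:1, N:1, O:3.
In Hill order: C9H7ClFNO3.

C9H7ClFNO3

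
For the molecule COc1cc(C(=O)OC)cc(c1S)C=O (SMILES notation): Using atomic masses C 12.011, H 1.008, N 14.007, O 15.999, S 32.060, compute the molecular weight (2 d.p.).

First, the molecular formula is C10H10O4S (counting implicit H from valence).
  C: 10 × 12.011 = 120.110
  H: 10 × 1.008 = 10.080
  O: 4 × 15.999 = 63.996
  S: 1 × 32.060 = 32.060
Sum: 10×12.011 + 10×1.008 + 4×15.999 + 1×32.060 = 226.246 → 226.25 g/mol.

226.25 g/mol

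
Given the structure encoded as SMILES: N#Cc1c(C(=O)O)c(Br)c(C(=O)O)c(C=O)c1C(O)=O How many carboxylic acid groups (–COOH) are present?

The carboxylic acid motif appears at heavy-atom positions 5, 11, 18 in the SMILES.
Other groups present: 1 aldehyde, 1 nitrile.
Carboxylic acid count: 3.

3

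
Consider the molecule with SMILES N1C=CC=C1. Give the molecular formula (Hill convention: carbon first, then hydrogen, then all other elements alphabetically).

Walk through each heavy atom and fill implicit hydrogens from standard valence (C 4, N 3, O 2, S 2, halogen 1):
  atom 1: N, bond orders sum to 2 (valence 3) → 1 H
  atom 2: C, bond orders sum to 3 (valence 4) → 1 H
  atom 3: C, bond orders sum to 3 (valence 4) → 1 H
  atom 4: C, bond orders sum to 3 (valence 4) → 1 H
  atom 5: C, bond orders sum to 3 (valence 4) → 1 H
Totals → C:4, H:5, N:1.

C4H5N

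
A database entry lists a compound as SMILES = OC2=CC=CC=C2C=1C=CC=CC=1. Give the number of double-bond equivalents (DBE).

8

Molecular formula: C12H10O.
DoU = (2C + 2 + N − H − X) / 2, where X is the halogen count and O/S are ignored.
    = (2·12 + 2 + 0 − 10 − 0) / 2 = 16 / 2 = 8.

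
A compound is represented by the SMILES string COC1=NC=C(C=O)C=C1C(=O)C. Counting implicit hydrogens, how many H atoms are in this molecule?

9

Walk through each heavy atom and fill implicit hydrogens from standard valence (C 4, N 3, O 2, S 2, halogen 1):
  atom 1: C, bond orders sum to 1 (valence 4) → 3 H
  atom 2: O, bond orders sum to 2 (valence 2) → 0 H
  atom 3: C, bond orders sum to 4 (valence 4) → 0 H
  atom 4: N, bond orders sum to 3 (valence 3) → 0 H
  atom 5: C, bond orders sum to 3 (valence 4) → 1 H
  atom 6: C, bond orders sum to 4 (valence 4) → 0 H
  atom 7: C, bond orders sum to 3 (valence 4) → 1 H
  atom 8: O, bond orders sum to 2 (valence 2) → 0 H
  atom 9: C, bond orders sum to 3 (valence 4) → 1 H
  atom 10: C, bond orders sum to 4 (valence 4) → 0 H
  atom 11: C, bond orders sum to 4 (valence 4) → 0 H
  atom 12: O, bond orders sum to 2 (valence 2) → 0 H
  atom 13: C, bond orders sum to 1 (valence 4) → 3 H
Total hydrogens: 9.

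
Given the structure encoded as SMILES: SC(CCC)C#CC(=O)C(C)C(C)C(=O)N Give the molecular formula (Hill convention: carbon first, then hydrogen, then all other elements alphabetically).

Walk through each heavy atom and fill implicit hydrogens from standard valence (C 4, N 3, O 2, S 2, halogen 1):
  atom 1: S, bond orders sum to 1 (valence 2) → 1 H
  atom 2: C, bond orders sum to 3 (valence 4) → 1 H
  atom 3: C, bond orders sum to 2 (valence 4) → 2 H
  atom 4: C, bond orders sum to 2 (valence 4) → 2 H
  atom 5: C, bond orders sum to 1 (valence 4) → 3 H
  atom 6: C, bond orders sum to 4 (valence 4) → 0 H
  atom 7: C, bond orders sum to 4 (valence 4) → 0 H
  atom 8: C, bond orders sum to 4 (valence 4) → 0 H
  atom 9: O, bond orders sum to 2 (valence 2) → 0 H
  atom 10: C, bond orders sum to 3 (valence 4) → 1 H
  atom 11: C, bond orders sum to 1 (valence 4) → 3 H
  atom 12: C, bond orders sum to 3 (valence 4) → 1 H
  atom 13: C, bond orders sum to 1 (valence 4) → 3 H
  atom 14: C, bond orders sum to 4 (valence 4) → 0 H
  atom 15: O, bond orders sum to 2 (valence 2) → 0 H
  atom 16: N, bond orders sum to 1 (valence 3) → 2 H
Totals → C:12, H:19, N:1, O:2, S:1.
In Hill order: C12H19NO2S.

C12H19NO2S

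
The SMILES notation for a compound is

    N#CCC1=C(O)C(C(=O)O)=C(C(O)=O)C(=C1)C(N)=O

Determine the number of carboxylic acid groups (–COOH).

The carboxylic acid motif appears at heavy-atom positions 8, 12 in the SMILES.
Other groups present: 1 amide, 1 hydroxyl, 1 nitrile.
Carboxylic acid count: 2.

2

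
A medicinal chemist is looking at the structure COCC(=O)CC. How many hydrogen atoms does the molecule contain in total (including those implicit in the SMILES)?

10

Walk through each heavy atom and fill implicit hydrogens from standard valence (C 4, N 3, O 2, S 2, halogen 1):
  atom 1: C, bond orders sum to 1 (valence 4) → 3 H
  atom 2: O, bond orders sum to 2 (valence 2) → 0 H
  atom 3: C, bond orders sum to 2 (valence 4) → 2 H
  atom 4: C, bond orders sum to 4 (valence 4) → 0 H
  atom 5: O, bond orders sum to 2 (valence 2) → 0 H
  atom 6: C, bond orders sum to 2 (valence 4) → 2 H
  atom 7: C, bond orders sum to 1 (valence 4) → 3 H
Total hydrogens: 10.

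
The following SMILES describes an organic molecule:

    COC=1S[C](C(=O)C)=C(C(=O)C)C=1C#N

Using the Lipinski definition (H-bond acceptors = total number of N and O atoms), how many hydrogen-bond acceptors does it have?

N atoms: 1; O atoms: 3.
Lipinski HBA = 1 + 3 = 4.

4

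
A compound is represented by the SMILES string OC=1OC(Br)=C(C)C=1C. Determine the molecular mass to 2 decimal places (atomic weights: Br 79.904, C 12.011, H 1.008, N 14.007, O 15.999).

191.02 g/mol

First, the molecular formula is C6H7BrO2 (counting implicit H from valence).
  Br: 1 × 79.904 = 79.904
  C: 6 × 12.011 = 72.066
  H: 7 × 1.008 = 7.056
  O: 2 × 15.999 = 31.998
Sum: 1×79.904 + 6×12.011 + 7×1.008 + 2×15.999 = 191.024 → 191.02 g/mol.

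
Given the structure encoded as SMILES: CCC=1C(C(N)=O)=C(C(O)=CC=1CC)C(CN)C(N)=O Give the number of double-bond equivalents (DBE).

Degree of unsaturation = (number of rings) + (number of π bonds).
Ring closures in the SMILES: 1.
π bonds: 5 double bonds (each 1 DoU) → 5 DoU from unsaturation.
Total DoU = 1 + 5 = 6.

6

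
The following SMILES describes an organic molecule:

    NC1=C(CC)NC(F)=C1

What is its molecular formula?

Walk through each heavy atom and fill implicit hydrogens from standard valence (C 4, N 3, O 2, S 2, halogen 1):
  atom 1: N, bond orders sum to 1 (valence 3) → 2 H
  atom 2: C, bond orders sum to 4 (valence 4) → 0 H
  atom 3: C, bond orders sum to 4 (valence 4) → 0 H
  atom 4: C, bond orders sum to 2 (valence 4) → 2 H
  atom 5: C, bond orders sum to 1 (valence 4) → 3 H
  atom 6: N, bond orders sum to 2 (valence 3) → 1 H
  atom 7: C, bond orders sum to 4 (valence 4) → 0 H
  atom 8: F (halogen, monovalent) → 0 H
  atom 9: C, bond orders sum to 3 (valence 4) → 1 H
Totals → C:6, H:9, F:1, N:2.

C6H9FN2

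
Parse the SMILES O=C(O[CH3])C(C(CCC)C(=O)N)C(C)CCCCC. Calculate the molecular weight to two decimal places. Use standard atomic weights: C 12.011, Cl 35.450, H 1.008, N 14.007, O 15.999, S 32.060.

First, the molecular formula is C15H29NO3 (counting implicit H from valence).
  C: 15 × 12.011 = 180.165
  H: 29 × 1.008 = 29.232
  N: 1 × 14.007 = 14.007
  O: 3 × 15.999 = 47.997
Sum: 15×12.011 + 29×1.008 + 1×14.007 + 3×15.999 = 271.401 → 271.40 g/mol.

271.40 g/mol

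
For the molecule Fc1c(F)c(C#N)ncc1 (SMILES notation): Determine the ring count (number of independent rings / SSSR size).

In SMILES, each pair of matching ring-closure digits denotes one ring-closing bond; the number of such bonds equals the number of independent rings.
Ring-closure bonds here: 1.

1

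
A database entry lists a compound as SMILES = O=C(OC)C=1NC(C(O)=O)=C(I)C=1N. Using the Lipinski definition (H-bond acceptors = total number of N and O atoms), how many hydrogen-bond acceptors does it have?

6

N atoms: 2; O atoms: 4.
Lipinski HBA = 2 + 4 = 6.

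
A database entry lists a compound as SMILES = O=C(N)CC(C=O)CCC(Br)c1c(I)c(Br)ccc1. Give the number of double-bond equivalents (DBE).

6

Molecular formula: C13H14Br2INO2.
DoU = (2C + 2 + N − H − X) / 2, where X is the halogen count and O/S are ignored.
    = (2·13 + 2 + 1 − 14 − 3) / 2 = 12 / 2 = 6.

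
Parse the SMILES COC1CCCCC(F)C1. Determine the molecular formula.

C8H15FO

Walk through each heavy atom and fill implicit hydrogens from standard valence (C 4, N 3, O 2, S 2, halogen 1):
  atom 1: C, bond orders sum to 1 (valence 4) → 3 H
  atom 2: O, bond orders sum to 2 (valence 2) → 0 H
  atom 3: C, bond orders sum to 3 (valence 4) → 1 H
  atom 4: C, bond orders sum to 2 (valence 4) → 2 H
  atom 5: C, bond orders sum to 2 (valence 4) → 2 H
  atom 6: C, bond orders sum to 2 (valence 4) → 2 H
  atom 7: C, bond orders sum to 2 (valence 4) → 2 H
  atom 8: C, bond orders sum to 3 (valence 4) → 1 H
  atom 9: F (halogen, monovalent) → 0 H
  atom 10: C, bond orders sum to 2 (valence 4) → 2 H
Totals → C:8, H:15, F:1, O:1.
In Hill order: C8H15FO.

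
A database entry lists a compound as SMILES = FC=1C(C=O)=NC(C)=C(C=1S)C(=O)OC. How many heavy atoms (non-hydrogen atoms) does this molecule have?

15

Every atom symbol written in the SMILES (organic subset) is one heavy atom; implicit H are not written.
Heavy atoms by element → C:9, F:1, N:1, O:3, S:1.
Total: 15.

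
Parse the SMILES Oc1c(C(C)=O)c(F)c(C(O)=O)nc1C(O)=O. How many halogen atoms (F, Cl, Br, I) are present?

1

Halogen atoms appear at heavy-atom position 8 (1×F).
Other groups present: 2 carboxylic acid, 1 hydroxyl, 1 ketone.
Halogen count: 1.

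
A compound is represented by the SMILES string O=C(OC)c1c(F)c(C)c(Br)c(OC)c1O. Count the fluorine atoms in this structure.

Scan the SMILES for F atoms (remember two-letter symbols like Cl and Br are single atoms).
Fluorine count: 1.

1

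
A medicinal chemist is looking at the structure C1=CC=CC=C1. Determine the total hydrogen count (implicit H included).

Walk through each heavy atom and fill implicit hydrogens from standard valence (C 4, N 3, O 2, S 2, halogen 1):
  atom 1: C, bond orders sum to 3 (valence 4) → 1 H
  atom 2: C, bond orders sum to 3 (valence 4) → 1 H
  atom 3: C, bond orders sum to 3 (valence 4) → 1 H
  atom 4: C, bond orders sum to 3 (valence 4) → 1 H
  atom 5: C, bond orders sum to 3 (valence 4) → 1 H
  atom 6: C, bond orders sum to 3 (valence 4) → 1 H
Total hydrogens: 6.

6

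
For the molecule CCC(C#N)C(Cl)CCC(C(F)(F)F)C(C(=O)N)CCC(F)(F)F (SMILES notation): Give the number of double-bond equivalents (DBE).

Degree of unsaturation = (number of rings) + (number of π bonds).
Ring closures in the SMILES: 0.
π bonds: 1 double bond (each 1 DoU), 1 triple bond (each 2 DoU) → 3 DoU from unsaturation.
Total DoU = 0 + 3 = 3.

3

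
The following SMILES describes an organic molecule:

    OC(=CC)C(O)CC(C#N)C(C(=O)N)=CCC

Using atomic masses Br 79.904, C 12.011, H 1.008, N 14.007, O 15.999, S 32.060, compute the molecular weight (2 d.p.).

First, the molecular formula is C12H18N2O3 (counting implicit H from valence).
  C: 12 × 12.011 = 144.132
  H: 18 × 1.008 = 18.144
  N: 2 × 14.007 = 28.014
  O: 3 × 15.999 = 47.997
Sum: 12×12.011 + 18×1.008 + 2×14.007 + 3×15.999 = 238.287 → 238.29 g/mol.

238.29 g/mol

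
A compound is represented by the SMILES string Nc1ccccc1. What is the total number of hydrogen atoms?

Walk through each heavy atom and fill implicit hydrogens from standard valence (C 4, N 3, O 2, S 2, halogen 1); for lowercase aromatic atoms, an aromatic c carries 1 H when it has two neighbours and 0 H with three, and aromatic n carries 0 H:
  atom 1: N, bond orders sum to 1 (valence 3) → 2 H
  atom 2: aromatic c, 3 neighbours → 0 H
  atom 3: aromatic c, 2 neighbours → 1 H
  atom 4: aromatic c, 2 neighbours → 1 H
  atom 5: aromatic c, 2 neighbours → 1 H
  atom 6: aromatic c, 2 neighbours → 1 H
  atom 7: aromatic c, 2 neighbours → 1 H
Total hydrogens: 7.

7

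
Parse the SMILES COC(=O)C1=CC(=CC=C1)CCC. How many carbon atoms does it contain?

Count every carbon token in the SMILES (each C, including those in ring-closure positions and inside branches).
Carbon count: 11.

11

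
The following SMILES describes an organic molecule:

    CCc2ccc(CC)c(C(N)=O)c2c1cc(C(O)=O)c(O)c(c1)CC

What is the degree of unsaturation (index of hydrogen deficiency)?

10

Molecular formula: C20H23NO4.
DoU = (2C + 2 + N − H − X) / 2, where X is the halogen count and O/S are ignored.
    = (2·20 + 2 + 1 − 23 − 0) / 2 = 20 / 2 = 10.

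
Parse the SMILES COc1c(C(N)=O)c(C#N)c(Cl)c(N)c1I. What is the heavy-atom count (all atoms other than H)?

Every atom symbol written in the SMILES (organic subset) is one heavy atom; implicit H are not written.
Heavy atoms by element → C:9, Cl:1, I:1, N:3, O:2.
Total: 16.

16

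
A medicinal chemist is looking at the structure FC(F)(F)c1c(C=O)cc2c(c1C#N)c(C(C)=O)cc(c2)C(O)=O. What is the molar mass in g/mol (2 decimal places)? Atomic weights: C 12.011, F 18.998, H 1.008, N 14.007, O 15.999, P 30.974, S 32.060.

First, the molecular formula is C16H8F3NO4 (counting implicit H from valence).
  C: 16 × 12.011 = 192.176
  F: 3 × 18.998 = 56.994
  H: 8 × 1.008 = 8.064
  N: 1 × 14.007 = 14.007
  O: 4 × 15.999 = 63.996
Sum: 16×12.011 + 3×18.998 + 8×1.008 + 1×14.007 + 4×15.999 = 335.237 → 335.24 g/mol.

335.24 g/mol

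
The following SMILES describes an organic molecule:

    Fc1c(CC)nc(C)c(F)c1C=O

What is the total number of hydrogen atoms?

9

Walk through each heavy atom and fill implicit hydrogens from standard valence (C 4, N 3, O 2, S 2, halogen 1); for lowercase aromatic atoms, an aromatic c carries 1 H when it has two neighbours and 0 H with three, and aromatic n carries 0 H:
  atom 1: F (halogen, monovalent) → 0 H
  atom 2: aromatic c, 3 neighbours → 0 H
  atom 3: aromatic c, 3 neighbours → 0 H
  atom 4: C, bond orders sum to 2 (valence 4) → 2 H
  atom 5: C, bond orders sum to 1 (valence 4) → 3 H
  atom 6: aromatic n, 2 neighbours → 0 H
  atom 7: aromatic c, 3 neighbours → 0 H
  atom 8: C, bond orders sum to 1 (valence 4) → 3 H
  atom 9: aromatic c, 3 neighbours → 0 H
  atom 10: F (halogen, monovalent) → 0 H
  atom 11: aromatic c, 3 neighbours → 0 H
  atom 12: C, bond orders sum to 3 (valence 4) → 1 H
  atom 13: O, bond orders sum to 2 (valence 2) → 0 H
Total hydrogens: 9.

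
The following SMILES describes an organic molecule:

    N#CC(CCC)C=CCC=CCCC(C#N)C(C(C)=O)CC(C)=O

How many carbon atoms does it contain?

20

Count every carbon token in the SMILES (each C, including those in ring-closure positions and inside branches).
Carbon count: 20.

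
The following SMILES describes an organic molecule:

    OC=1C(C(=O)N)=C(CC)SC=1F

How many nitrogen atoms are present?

Scan the SMILES for N atoms (remember two-letter symbols like Cl and Br are single atoms).
Nitrogen count: 1.

1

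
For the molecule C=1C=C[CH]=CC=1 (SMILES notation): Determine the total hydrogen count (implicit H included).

Walk through each heavy atom and fill implicit hydrogens from standard valence (C 4, N 3, O 2, S 2, halogen 1):
  atom 1: C, bond orders sum to 3 (valence 4) → 1 H
  atom 2: C, bond orders sum to 3 (valence 4) → 1 H
  atom 3: C, bond orders sum to 3 (valence 4) → 1 H
  atom 4: C with explicit H count 1
  atom 5: C, bond orders sum to 3 (valence 4) → 1 H
  atom 6: C, bond orders sum to 3 (valence 4) → 1 H
Total hydrogens: 6.

6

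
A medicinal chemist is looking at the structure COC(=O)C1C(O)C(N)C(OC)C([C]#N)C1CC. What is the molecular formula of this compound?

Walk through each heavy atom and fill implicit hydrogens from standard valence (C 4, N 3, O 2, S 2, halogen 1):
  atom 1: C, bond orders sum to 1 (valence 4) → 3 H
  atom 2: O, bond orders sum to 2 (valence 2) → 0 H
  atom 3: C, bond orders sum to 4 (valence 4) → 0 H
  atom 4: O, bond orders sum to 2 (valence 2) → 0 H
  atom 5: C, bond orders sum to 3 (valence 4) → 1 H
  atom 6: C, bond orders sum to 3 (valence 4) → 1 H
  atom 7: O, bond orders sum to 1 (valence 2) → 1 H
  atom 8: C, bond orders sum to 3 (valence 4) → 1 H
  atom 9: N, bond orders sum to 1 (valence 3) → 2 H
  atom 10: C, bond orders sum to 3 (valence 4) → 1 H
  atom 11: O, bond orders sum to 2 (valence 2) → 0 H
  atom 12: C, bond orders sum to 1 (valence 4) → 3 H
  atom 13: C, bond orders sum to 3 (valence 4) → 1 H
  atom 14: C with explicit H count 0
  atom 15: N, bond orders sum to 3 (valence 3) → 0 H
  atom 16: C, bond orders sum to 3 (valence 4) → 1 H
  atom 17: C, bond orders sum to 2 (valence 4) → 2 H
  atom 18: C, bond orders sum to 1 (valence 4) → 3 H
Totals → C:12, H:20, N:2, O:4.

C12H20N2O4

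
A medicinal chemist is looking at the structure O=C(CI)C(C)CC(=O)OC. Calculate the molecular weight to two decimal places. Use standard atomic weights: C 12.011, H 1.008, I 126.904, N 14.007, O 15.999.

First, the molecular formula is C7H11IO3 (counting implicit H from valence).
  C: 7 × 12.011 = 84.077
  H: 11 × 1.008 = 11.088
  I: 1 × 126.904 = 126.904
  O: 3 × 15.999 = 47.997
Sum: 7×12.011 + 11×1.008 + 1×126.904 + 3×15.999 = 270.066 → 270.07 g/mol.

270.07 g/mol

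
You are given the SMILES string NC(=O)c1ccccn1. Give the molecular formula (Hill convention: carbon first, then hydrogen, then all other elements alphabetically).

Walk through each heavy atom and fill implicit hydrogens from standard valence (C 4, N 3, O 2, S 2, halogen 1); for lowercase aromatic atoms, an aromatic c carries 1 H when it has two neighbours and 0 H with three, and aromatic n carries 0 H:
  atom 1: N, bond orders sum to 1 (valence 3) → 2 H
  atom 2: C, bond orders sum to 4 (valence 4) → 0 H
  atom 3: O, bond orders sum to 2 (valence 2) → 0 H
  atom 4: aromatic c, 3 neighbours → 0 H
  atom 5: aromatic c, 2 neighbours → 1 H
  atom 6: aromatic c, 2 neighbours → 1 H
  atom 7: aromatic c, 2 neighbours → 1 H
  atom 8: aromatic c, 2 neighbours → 1 H
  atom 9: aromatic n, 2 neighbours → 0 H
Totals → C:6, H:6, N:2, O:1.
In Hill order: C6H6N2O.

C6H6N2O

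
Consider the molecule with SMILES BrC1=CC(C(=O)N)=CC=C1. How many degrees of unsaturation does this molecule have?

Molecular formula: C7H6BrNO.
DoU = (2C + 2 + N − H − X) / 2, where X is the halogen count and O/S are ignored.
    = (2·7 + 2 + 1 − 6 − 1) / 2 = 10 / 2 = 5.

5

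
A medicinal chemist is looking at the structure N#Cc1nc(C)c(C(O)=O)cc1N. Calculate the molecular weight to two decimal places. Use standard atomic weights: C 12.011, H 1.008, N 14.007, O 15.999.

First, the molecular formula is C8H7N3O2 (counting implicit H from valence).
  C: 8 × 12.011 = 96.088
  H: 7 × 1.008 = 7.056
  N: 3 × 14.007 = 42.021
  O: 2 × 15.999 = 31.998
Sum: 8×12.011 + 7×1.008 + 3×14.007 + 2×15.999 = 177.163 → 177.16 g/mol.

177.16 g/mol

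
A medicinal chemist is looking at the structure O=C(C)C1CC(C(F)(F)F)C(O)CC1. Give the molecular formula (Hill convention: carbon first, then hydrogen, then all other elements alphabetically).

C9H13F3O2

Walk through each heavy atom and fill implicit hydrogens from standard valence (C 4, N 3, O 2, S 2, halogen 1):
  atom 1: O, bond orders sum to 2 (valence 2) → 0 H
  atom 2: C, bond orders sum to 4 (valence 4) → 0 H
  atom 3: C, bond orders sum to 1 (valence 4) → 3 H
  atom 4: C, bond orders sum to 3 (valence 4) → 1 H
  atom 5: C, bond orders sum to 2 (valence 4) → 2 H
  atom 6: C, bond orders sum to 3 (valence 4) → 1 H
  atom 7: C, bond orders sum to 4 (valence 4) → 0 H
  atom 8: F (halogen, monovalent) → 0 H
  atom 9: F (halogen, monovalent) → 0 H
  atom 10: F (halogen, monovalent) → 0 H
  atom 11: C, bond orders sum to 3 (valence 4) → 1 H
  atom 12: O, bond orders sum to 1 (valence 2) → 1 H
  atom 13: C, bond orders sum to 2 (valence 4) → 2 H
  atom 14: C, bond orders sum to 2 (valence 4) → 2 H
Totals → C:9, H:13, F:3, O:2.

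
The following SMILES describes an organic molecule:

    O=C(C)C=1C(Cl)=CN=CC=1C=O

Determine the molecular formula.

C8H6ClNO2

Walk through each heavy atom and fill implicit hydrogens from standard valence (C 4, N 3, O 2, S 2, halogen 1):
  atom 1: O, bond orders sum to 2 (valence 2) → 0 H
  atom 2: C, bond orders sum to 4 (valence 4) → 0 H
  atom 3: C, bond orders sum to 1 (valence 4) → 3 H
  atom 4: C, bond orders sum to 4 (valence 4) → 0 H
  atom 5: C, bond orders sum to 4 (valence 4) → 0 H
  atom 6: Cl (halogen, monovalent) → 0 H
  atom 7: C, bond orders sum to 3 (valence 4) → 1 H
  atom 8: N, bond orders sum to 3 (valence 3) → 0 H
  atom 9: C, bond orders sum to 3 (valence 4) → 1 H
  atom 10: C, bond orders sum to 4 (valence 4) → 0 H
  atom 11: C, bond orders sum to 3 (valence 4) → 1 H
  atom 12: O, bond orders sum to 2 (valence 2) → 0 H
Totals → C:8, H:6, Cl:1, N:1, O:2.
In Hill order: C8H6ClNO2.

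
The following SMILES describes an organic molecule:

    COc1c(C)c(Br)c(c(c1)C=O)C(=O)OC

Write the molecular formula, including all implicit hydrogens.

C11H11BrO4

Walk through each heavy atom and fill implicit hydrogens from standard valence (C 4, N 3, O 2, S 2, halogen 1); for lowercase aromatic atoms, an aromatic c carries 1 H when it has two neighbours and 0 H with three, and aromatic n carries 0 H:
  atom 1: C, bond orders sum to 1 (valence 4) → 3 H
  atom 2: O, bond orders sum to 2 (valence 2) → 0 H
  atom 3: aromatic c, 3 neighbours → 0 H
  atom 4: aromatic c, 3 neighbours → 0 H
  atom 5: C, bond orders sum to 1 (valence 4) → 3 H
  atom 6: aromatic c, 3 neighbours → 0 H
  atom 7: Br (halogen, monovalent) → 0 H
  atom 8: aromatic c, 3 neighbours → 0 H
  atom 9: aromatic c, 3 neighbours → 0 H
  atom 10: aromatic c, 2 neighbours → 1 H
  atom 11: C, bond orders sum to 3 (valence 4) → 1 H
  atom 12: O, bond orders sum to 2 (valence 2) → 0 H
  atom 13: C, bond orders sum to 4 (valence 4) → 0 H
  atom 14: O, bond orders sum to 2 (valence 2) → 0 H
  atom 15: O, bond orders sum to 2 (valence 2) → 0 H
  atom 16: C, bond orders sum to 1 (valence 4) → 3 H
Totals → C:11, H:11, Br:1, O:4.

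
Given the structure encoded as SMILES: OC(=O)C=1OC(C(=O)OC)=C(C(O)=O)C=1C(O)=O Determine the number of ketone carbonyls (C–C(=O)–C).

0

Scan the SMILES for the ketone motif — none present.
Groups that are present: 3 carboxylic acid, 1 ester.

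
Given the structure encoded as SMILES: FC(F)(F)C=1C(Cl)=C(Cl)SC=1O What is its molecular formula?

Walk through each heavy atom and fill implicit hydrogens from standard valence (C 4, N 3, O 2, S 2, halogen 1):
  atom 1: F (halogen, monovalent) → 0 H
  atom 2: C, bond orders sum to 4 (valence 4) → 0 H
  atom 3: F (halogen, monovalent) → 0 H
  atom 4: F (halogen, monovalent) → 0 H
  atom 5: C, bond orders sum to 4 (valence 4) → 0 H
  atom 6: C, bond orders sum to 4 (valence 4) → 0 H
  atom 7: Cl (halogen, monovalent) → 0 H
  atom 8: C, bond orders sum to 4 (valence 4) → 0 H
  atom 9: Cl (halogen, monovalent) → 0 H
  atom 10: S, bond orders sum to 2 (valence 2) → 0 H
  atom 11: C, bond orders sum to 4 (valence 4) → 0 H
  atom 12: O, bond orders sum to 1 (valence 2) → 1 H
Totals → C:5, H:1, Cl:2, F:3, O:1, S:1.

C5HCl2F3OS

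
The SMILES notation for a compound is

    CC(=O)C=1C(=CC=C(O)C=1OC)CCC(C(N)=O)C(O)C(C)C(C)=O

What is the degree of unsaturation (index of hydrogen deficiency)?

Degree of unsaturation = (number of rings) + (number of π bonds).
Ring closures in the SMILES: 1.
π bonds: 6 double bonds (each 1 DoU) → 6 DoU from unsaturation.
Total DoU = 1 + 6 = 7.

7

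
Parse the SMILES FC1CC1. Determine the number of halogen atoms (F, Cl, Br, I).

Halogen atoms appear at heavy-atom position 1 (1×F).
Halogen count: 1.

1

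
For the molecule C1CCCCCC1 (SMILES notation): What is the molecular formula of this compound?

Walk through each heavy atom and fill implicit hydrogens from standard valence (C 4, N 3, O 2, S 2, halogen 1):
  atom 1: C, bond orders sum to 2 (valence 4) → 2 H
  atom 2: C, bond orders sum to 2 (valence 4) → 2 H
  atom 3: C, bond orders sum to 2 (valence 4) → 2 H
  atom 4: C, bond orders sum to 2 (valence 4) → 2 H
  atom 5: C, bond orders sum to 2 (valence 4) → 2 H
  atom 6: C, bond orders sum to 2 (valence 4) → 2 H
  atom 7: C, bond orders sum to 2 (valence 4) → 2 H
Totals → C:7, H:14.
In Hill order: C7H14.

C7H14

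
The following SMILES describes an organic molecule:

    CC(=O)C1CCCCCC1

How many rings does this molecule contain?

1

In SMILES, each pair of matching ring-closure digits denotes one ring-closing bond; the number of such bonds equals the number of independent rings.
Ring-closure bonds here: 1.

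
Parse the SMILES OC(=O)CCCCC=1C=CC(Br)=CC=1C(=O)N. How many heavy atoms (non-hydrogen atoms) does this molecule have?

17

Every atom symbol written in the SMILES (organic subset) is one heavy atom; implicit H are not written.
Heavy atoms by element → Br:1, C:12, N:1, O:3.
Total: 17.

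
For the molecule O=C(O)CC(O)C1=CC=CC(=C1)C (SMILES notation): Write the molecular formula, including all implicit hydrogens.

Walk through each heavy atom and fill implicit hydrogens from standard valence (C 4, N 3, O 2, S 2, halogen 1):
  atom 1: O, bond orders sum to 2 (valence 2) → 0 H
  atom 2: C, bond orders sum to 4 (valence 4) → 0 H
  atom 3: O, bond orders sum to 1 (valence 2) → 1 H
  atom 4: C, bond orders sum to 2 (valence 4) → 2 H
  atom 5: C, bond orders sum to 3 (valence 4) → 1 H
  atom 6: O, bond orders sum to 1 (valence 2) → 1 H
  atom 7: C, bond orders sum to 4 (valence 4) → 0 H
  atom 8: C, bond orders sum to 3 (valence 4) → 1 H
  atom 9: C, bond orders sum to 3 (valence 4) → 1 H
  atom 10: C, bond orders sum to 3 (valence 4) → 1 H
  atom 11: C, bond orders sum to 4 (valence 4) → 0 H
  atom 12: C, bond orders sum to 3 (valence 4) → 1 H
  atom 13: C, bond orders sum to 1 (valence 4) → 3 H
Totals → C:10, H:12, O:3.
In Hill order: C10H12O3.

C10H12O3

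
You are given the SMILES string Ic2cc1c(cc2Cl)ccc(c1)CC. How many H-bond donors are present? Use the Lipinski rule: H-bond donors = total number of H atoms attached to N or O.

Donors: find every N or O and count the H atoms it carries.
  (no N or O atoms present)
Lipinski HBD = 0.

0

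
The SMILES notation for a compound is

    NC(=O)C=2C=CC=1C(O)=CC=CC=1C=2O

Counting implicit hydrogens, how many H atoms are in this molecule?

9

Walk through each heavy atom and fill implicit hydrogens from standard valence (C 4, N 3, O 2, S 2, halogen 1):
  atom 1: N, bond orders sum to 1 (valence 3) → 2 H
  atom 2: C, bond orders sum to 4 (valence 4) → 0 H
  atom 3: O, bond orders sum to 2 (valence 2) → 0 H
  atom 4: C, bond orders sum to 4 (valence 4) → 0 H
  atom 5: C, bond orders sum to 3 (valence 4) → 1 H
  atom 6: C, bond orders sum to 3 (valence 4) → 1 H
  atom 7: C, bond orders sum to 4 (valence 4) → 0 H
  atom 8: C, bond orders sum to 4 (valence 4) → 0 H
  atom 9: O, bond orders sum to 1 (valence 2) → 1 H
  atom 10: C, bond orders sum to 3 (valence 4) → 1 H
  atom 11: C, bond orders sum to 3 (valence 4) → 1 H
  atom 12: C, bond orders sum to 3 (valence 4) → 1 H
  atom 13: C, bond orders sum to 4 (valence 4) → 0 H
  atom 14: C, bond orders sum to 4 (valence 4) → 0 H
  atom 15: O, bond orders sum to 1 (valence 2) → 1 H
Total hydrogens: 9.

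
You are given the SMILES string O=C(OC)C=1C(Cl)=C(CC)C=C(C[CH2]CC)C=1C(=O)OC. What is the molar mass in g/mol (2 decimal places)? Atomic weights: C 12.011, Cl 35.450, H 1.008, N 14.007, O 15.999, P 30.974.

312.79 g/mol

First, the molecular formula is C16H21ClO4 (counting implicit H from valence).
  C: 16 × 12.011 = 192.176
  Cl: 1 × 35.450 = 35.450
  H: 21 × 1.008 = 21.168
  O: 4 × 15.999 = 63.996
Sum: 16×12.011 + 1×35.450 + 21×1.008 + 4×15.999 = 312.790 → 312.79 g/mol.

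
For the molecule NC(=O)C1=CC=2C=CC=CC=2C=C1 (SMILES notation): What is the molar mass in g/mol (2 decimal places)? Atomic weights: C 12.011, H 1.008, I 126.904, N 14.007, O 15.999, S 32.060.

First, the molecular formula is C11H9NO (counting implicit H from valence).
  C: 11 × 12.011 = 132.121
  H: 9 × 1.008 = 9.072
  N: 1 × 14.007 = 14.007
  O: 1 × 15.999 = 15.999
Sum: 11×12.011 + 9×1.008 + 1×14.007 + 1×15.999 = 171.199 → 171.20 g/mol.

171.20 g/mol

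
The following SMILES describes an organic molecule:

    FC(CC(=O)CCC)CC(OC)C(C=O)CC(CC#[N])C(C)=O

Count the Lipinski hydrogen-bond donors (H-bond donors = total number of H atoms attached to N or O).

0

Donors: find every N or O and count the H atoms it carries.
  atom 5 (O): bond orders sum to 2 → 0 H
  atom 11 (O): bond orders sum to 2 → 0 H
  atom 15 (O): bond orders sum to 2 → 0 H
  atom 20 (N): bond orders sum to 3 → 0 H
  atom 23 (O): bond orders sum to 2 → 0 H
Lipinski HBD = 0.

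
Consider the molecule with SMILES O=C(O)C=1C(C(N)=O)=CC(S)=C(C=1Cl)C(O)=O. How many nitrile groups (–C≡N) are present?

0

Scan the SMILES for the nitrile motif — none present.
Groups that are present: 1 amide, 2 carboxylic acid, 1 thiol.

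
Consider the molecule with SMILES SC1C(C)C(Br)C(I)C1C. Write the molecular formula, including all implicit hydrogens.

C7H12BrIS

Walk through each heavy atom and fill implicit hydrogens from standard valence (C 4, N 3, O 2, S 2, halogen 1):
  atom 1: S, bond orders sum to 1 (valence 2) → 1 H
  atom 2: C, bond orders sum to 3 (valence 4) → 1 H
  atom 3: C, bond orders sum to 3 (valence 4) → 1 H
  atom 4: C, bond orders sum to 1 (valence 4) → 3 H
  atom 5: C, bond orders sum to 3 (valence 4) → 1 H
  atom 6: Br (halogen, monovalent) → 0 H
  atom 7: C, bond orders sum to 3 (valence 4) → 1 H
  atom 8: I (halogen, monovalent) → 0 H
  atom 9: C, bond orders sum to 3 (valence 4) → 1 H
  atom 10: C, bond orders sum to 1 (valence 4) → 3 H
Totals → C:7, H:12, Br:1, I:1, S:1.
In Hill order: C7H12BrIS.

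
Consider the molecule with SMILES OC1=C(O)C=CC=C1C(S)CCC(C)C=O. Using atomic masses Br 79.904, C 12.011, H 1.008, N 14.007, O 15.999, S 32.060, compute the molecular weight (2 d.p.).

First, the molecular formula is C12H16O3S (counting implicit H from valence).
  C: 12 × 12.011 = 144.132
  H: 16 × 1.008 = 16.128
  O: 3 × 15.999 = 47.997
  S: 1 × 32.060 = 32.060
Sum: 12×12.011 + 16×1.008 + 3×15.999 + 1×32.060 = 240.317 → 240.32 g/mol.

240.32 g/mol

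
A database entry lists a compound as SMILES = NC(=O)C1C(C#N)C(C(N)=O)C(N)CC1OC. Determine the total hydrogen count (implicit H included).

Walk through each heavy atom and fill implicit hydrogens from standard valence (C 4, N 3, O 2, S 2, halogen 1):
  atom 1: N, bond orders sum to 1 (valence 3) → 2 H
  atom 2: C, bond orders sum to 4 (valence 4) → 0 H
  atom 3: O, bond orders sum to 2 (valence 2) → 0 H
  atom 4: C, bond orders sum to 3 (valence 4) → 1 H
  atom 5: C, bond orders sum to 3 (valence 4) → 1 H
  atom 6: C, bond orders sum to 4 (valence 4) → 0 H
  atom 7: N, bond orders sum to 3 (valence 3) → 0 H
  atom 8: C, bond orders sum to 3 (valence 4) → 1 H
  atom 9: C, bond orders sum to 4 (valence 4) → 0 H
  atom 10: N, bond orders sum to 1 (valence 3) → 2 H
  atom 11: O, bond orders sum to 2 (valence 2) → 0 H
  atom 12: C, bond orders sum to 3 (valence 4) → 1 H
  atom 13: N, bond orders sum to 1 (valence 3) → 2 H
  atom 14: C, bond orders sum to 2 (valence 4) → 2 H
  atom 15: C, bond orders sum to 3 (valence 4) → 1 H
  atom 16: O, bond orders sum to 2 (valence 2) → 0 H
  atom 17: C, bond orders sum to 1 (valence 4) → 3 H
Total hydrogens: 16.

16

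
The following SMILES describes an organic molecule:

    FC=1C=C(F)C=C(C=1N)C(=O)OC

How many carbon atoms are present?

8

Count every carbon token in the SMILES (each C, including those in ring-closure positions and inside branches).
Carbon count: 8.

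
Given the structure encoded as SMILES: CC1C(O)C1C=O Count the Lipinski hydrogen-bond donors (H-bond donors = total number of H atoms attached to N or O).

Donors: find every N or O and count the H atoms it carries.
  atom 4 (O): bond orders sum to 1 → 1 H
  atom 7 (O): bond orders sum to 2 → 0 H
Lipinski HBD = 1.

1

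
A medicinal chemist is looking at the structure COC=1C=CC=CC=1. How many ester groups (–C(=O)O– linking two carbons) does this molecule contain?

0

Scan the SMILES for the ester motif — none present.
Groups that are present: 1 ether.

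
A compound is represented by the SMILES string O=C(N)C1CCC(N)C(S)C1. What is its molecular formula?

Walk through each heavy atom and fill implicit hydrogens from standard valence (C 4, N 3, O 2, S 2, halogen 1):
  atom 1: O, bond orders sum to 2 (valence 2) → 0 H
  atom 2: C, bond orders sum to 4 (valence 4) → 0 H
  atom 3: N, bond orders sum to 1 (valence 3) → 2 H
  atom 4: C, bond orders sum to 3 (valence 4) → 1 H
  atom 5: C, bond orders sum to 2 (valence 4) → 2 H
  atom 6: C, bond orders sum to 2 (valence 4) → 2 H
  atom 7: C, bond orders sum to 3 (valence 4) → 1 H
  atom 8: N, bond orders sum to 1 (valence 3) → 2 H
  atom 9: C, bond orders sum to 3 (valence 4) → 1 H
  atom 10: S, bond orders sum to 1 (valence 2) → 1 H
  atom 11: C, bond orders sum to 2 (valence 4) → 2 H
Totals → C:7, H:14, N:2, O:1, S:1.
In Hill order: C7H14N2OS.

C7H14N2OS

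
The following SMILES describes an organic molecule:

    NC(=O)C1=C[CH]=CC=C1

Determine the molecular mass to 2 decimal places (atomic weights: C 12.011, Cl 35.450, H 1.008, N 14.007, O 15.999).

121.14 g/mol

First, the molecular formula is C7H7NO (counting implicit H from valence).
  C: 7 × 12.011 = 84.077
  H: 7 × 1.008 = 7.056
  N: 1 × 14.007 = 14.007
  O: 1 × 15.999 = 15.999
Sum: 7×12.011 + 7×1.008 + 1×14.007 + 1×15.999 = 121.139 → 121.14 g/mol.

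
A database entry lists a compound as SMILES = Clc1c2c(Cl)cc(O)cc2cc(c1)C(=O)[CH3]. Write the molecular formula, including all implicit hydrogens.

C12H8Cl2O2

Walk through each heavy atom and fill implicit hydrogens from standard valence (C 4, N 3, O 2, S 2, halogen 1); for lowercase aromatic atoms, an aromatic c carries 1 H when it has two neighbours and 0 H with three, and aromatic n carries 0 H:
  atom 1: Cl (halogen, monovalent) → 0 H
  atom 2: aromatic c, 3 neighbours → 0 H
  atom 3: aromatic c, 3 neighbours → 0 H
  atom 4: aromatic c, 3 neighbours → 0 H
  atom 5: Cl (halogen, monovalent) → 0 H
  atom 6: aromatic c, 2 neighbours → 1 H
  atom 7: aromatic c, 3 neighbours → 0 H
  atom 8: O, bond orders sum to 1 (valence 2) → 1 H
  atom 9: aromatic c, 2 neighbours → 1 H
  atom 10: aromatic c, 3 neighbours → 0 H
  atom 11: aromatic c, 2 neighbours → 1 H
  atom 12: aromatic c, 3 neighbours → 0 H
  atom 13: aromatic c, 2 neighbours → 1 H
  atom 14: C, bond orders sum to 4 (valence 4) → 0 H
  atom 15: O, bond orders sum to 2 (valence 2) → 0 H
  atom 16: C with explicit H count 3
Totals → C:12, H:8, Cl:2, O:2.
In Hill order: C12H8Cl2O2.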